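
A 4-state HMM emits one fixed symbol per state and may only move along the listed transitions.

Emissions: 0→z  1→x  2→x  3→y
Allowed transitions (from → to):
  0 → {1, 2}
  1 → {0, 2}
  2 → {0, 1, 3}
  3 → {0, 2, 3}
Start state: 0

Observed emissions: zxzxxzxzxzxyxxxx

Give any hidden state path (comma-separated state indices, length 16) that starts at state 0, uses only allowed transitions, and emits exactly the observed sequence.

0,1,0,2,1,0,2,0,1,0,2,3,2,1,2,1

  pos 0: z in {0}, choose 0; start
  pos 1: x in {1,2}, choose 1; 0->1 ok
  pos 2: z in {0}, choose 0; 1->0 ok
  pos 3: x in {1,2}, choose 2; 0->2 ok
  pos 4: x in {1,2}, choose 1; 2->1 ok
  pos 5: z in {0}, choose 0; 1->0 ok
  pos 6: x in {1,2}, choose 2; 0->2 ok
  pos 7: z in {0}, choose 0; 2->0 ok
  pos 8: x in {1,2}, choose 1; 0->1 ok
  pos 9: z in {0}, choose 0; 1->0 ok
  pos 10: x in {1,2}, choose 2; 0->2 ok
  pos 11: y in {3}, choose 3; 2->3 ok
  pos 12: x in {1,2}, choose 2; 3->2 ok
  pos 13: x in {1,2}, choose 1; 2->1 ok
  pos 14: x in {1,2}, choose 2; 1->2 ok
  pos 15: x in {1,2}, choose 1; 2->1 ok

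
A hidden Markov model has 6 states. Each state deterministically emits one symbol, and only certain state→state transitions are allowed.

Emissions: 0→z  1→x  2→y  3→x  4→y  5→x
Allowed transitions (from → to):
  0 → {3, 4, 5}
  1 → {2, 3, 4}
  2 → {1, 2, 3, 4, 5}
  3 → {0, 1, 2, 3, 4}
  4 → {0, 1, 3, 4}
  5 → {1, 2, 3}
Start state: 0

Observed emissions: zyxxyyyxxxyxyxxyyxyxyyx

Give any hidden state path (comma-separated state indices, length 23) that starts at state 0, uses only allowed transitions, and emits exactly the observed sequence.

  [0] z  {0}  => 0  start
  [1] y  {2,4}  => 4  0->4 ok
  [2] x  {1,3,5}  => 3  4->3 ok
  [3] x  {1,3,5}  => 3  3->3 ok
  [4] y  {2,4}  => 2  3->2 ok
  [5] y  {2,4}  => 2  2->2 ok
  [6] y  {2,4}  => 2  2->2 ok
  [7] x  {1,3,5}  => 5  2->5 ok
  [8] x  {1,3,5}  => 3  5->3 ok
  [9] x  {1,3,5}  => 3  3->3 ok
  [10] y  {2,4}  => 2  3->2 ok
  [11] x  {1,3,5}  => 3  2->3 ok
  [12] y  {2,4}  => 2  3->2 ok
  [13] x  {1,3,5}  => 5  2->5 ok
  [14] x  {1,3,5}  => 3  5->3 ok
  [15] y  {2,4}  => 2  3->2 ok
  [16] y  {2,4}  => 2  2->2 ok
  [17] x  {1,3,5}  => 1  2->1 ok
  [18] y  {2,4}  => 2  1->2 ok
  [19] x  {1,3,5}  => 5  2->5 ok
  [20] y  {2,4}  => 2  5->2 ok
  [21] y  {2,4}  => 4  2->4 ok
  [22] x  {1,3,5}  => 3  4->3 ok

0,4,3,3,2,2,2,5,3,3,2,3,2,5,3,2,2,1,2,5,2,4,3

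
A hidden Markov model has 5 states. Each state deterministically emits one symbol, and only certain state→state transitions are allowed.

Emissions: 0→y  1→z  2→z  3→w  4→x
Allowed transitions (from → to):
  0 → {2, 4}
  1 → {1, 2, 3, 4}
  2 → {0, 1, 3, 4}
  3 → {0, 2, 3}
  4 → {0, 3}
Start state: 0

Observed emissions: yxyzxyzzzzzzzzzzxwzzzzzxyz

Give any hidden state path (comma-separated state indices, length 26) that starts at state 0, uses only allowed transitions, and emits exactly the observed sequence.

0,4,0,2,4,0,2,1,2,1,2,1,1,1,1,2,4,3,2,1,2,1,1,4,0,2

  t0 'y' -> {0}, take 0 (start)
  t1 'x' -> {4}, take 4 (0->4 ok)
  t2 'y' -> {0}, take 0 (4->0 ok)
  t3 'z' -> {1,2}, take 2 (0->2 ok)
  t4 'x' -> {4}, take 4 (2->4 ok)
  t5 'y' -> {0}, take 0 (4->0 ok)
  t6 'z' -> {1,2}, take 2 (0->2 ok)
  t7 'z' -> {1,2}, take 1 (2->1 ok)
  t8 'z' -> {1,2}, take 2 (1->2 ok)
  t9 'z' -> {1,2}, take 1 (2->1 ok)
  t10 'z' -> {1,2}, take 2 (1->2 ok)
  t11 'z' -> {1,2}, take 1 (2->1 ok)
  t12 'z' -> {1,2}, take 1 (1->1 ok)
  t13 'z' -> {1,2}, take 1 (1->1 ok)
  t14 'z' -> {1,2}, take 1 (1->1 ok)
  t15 'z' -> {1,2}, take 2 (1->2 ok)
  t16 'x' -> {4}, take 4 (2->4 ok)
  t17 'w' -> {3}, take 3 (4->3 ok)
  t18 'z' -> {1,2}, take 2 (3->2 ok)
  t19 'z' -> {1,2}, take 1 (2->1 ok)
  t20 'z' -> {1,2}, take 2 (1->2 ok)
  t21 'z' -> {1,2}, take 1 (2->1 ok)
  t22 'z' -> {1,2}, take 1 (1->1 ok)
  t23 'x' -> {4}, take 4 (1->4 ok)
  t24 'y' -> {0}, take 0 (4->0 ok)
  t25 'z' -> {1,2}, take 2 (0->2 ok)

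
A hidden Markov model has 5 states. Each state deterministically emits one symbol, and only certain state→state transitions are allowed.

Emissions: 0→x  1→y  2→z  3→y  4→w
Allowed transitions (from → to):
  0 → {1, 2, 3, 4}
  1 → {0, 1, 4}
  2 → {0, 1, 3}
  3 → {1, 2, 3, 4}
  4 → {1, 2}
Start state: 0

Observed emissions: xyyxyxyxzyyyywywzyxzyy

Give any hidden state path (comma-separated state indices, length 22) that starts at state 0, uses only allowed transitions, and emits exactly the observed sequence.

  0: obs=x cand={0} pick 0 [start]
  1: obs=y cand={1,3} pick 1 [0->1 ok]
  2: obs=y cand={1,3} pick 1 [1->1 ok]
  3: obs=x cand={0} pick 0 [1->0 ok]
  4: obs=y cand={1,3} pick 1 [0->1 ok]
  5: obs=x cand={0} pick 0 [1->0 ok]
  6: obs=y cand={1,3} pick 1 [0->1 ok]
  7: obs=x cand={0} pick 0 [1->0 ok]
  8: obs=z cand={2} pick 2 [0->2 ok]
  9: obs=y cand={1,3} pick 1 [2->1 ok]
  10: obs=y cand={1,3} pick 1 [1->1 ok]
  11: obs=y cand={1,3} pick 1 [1->1 ok]
  12: obs=y cand={1,3} pick 1 [1->1 ok]
  13: obs=w cand={4} pick 4 [1->4 ok]
  14: obs=y cand={1,3} pick 1 [4->1 ok]
  15: obs=w cand={4} pick 4 [1->4 ok]
  16: obs=z cand={2} pick 2 [4->2 ok]
  17: obs=y cand={1,3} pick 1 [2->1 ok]
  18: obs=x cand={0} pick 0 [1->0 ok]
  19: obs=z cand={2} pick 2 [0->2 ok]
  20: obs=y cand={1,3} pick 3 [2->3 ok]
  21: obs=y cand={1,3} pick 1 [3->1 ok]

0,1,1,0,1,0,1,0,2,1,1,1,1,4,1,4,2,1,0,2,3,1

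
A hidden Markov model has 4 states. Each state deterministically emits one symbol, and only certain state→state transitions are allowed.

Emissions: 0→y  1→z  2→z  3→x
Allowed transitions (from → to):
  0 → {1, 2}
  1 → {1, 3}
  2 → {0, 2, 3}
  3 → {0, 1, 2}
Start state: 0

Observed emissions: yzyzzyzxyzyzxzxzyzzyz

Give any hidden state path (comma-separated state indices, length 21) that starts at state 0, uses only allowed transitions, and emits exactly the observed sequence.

0,2,0,2,2,0,2,3,0,2,0,1,3,1,3,2,0,2,2,0,2

  pos 0: y in {0}, choose 0; start
  pos 1: z in {1,2}, choose 2; 0->2 ok
  pos 2: y in {0}, choose 0; 2->0 ok
  pos 3: z in {1,2}, choose 2; 0->2 ok
  pos 4: z in {1,2}, choose 2; 2->2 ok
  pos 5: y in {0}, choose 0; 2->0 ok
  pos 6: z in {1,2}, choose 2; 0->2 ok
  pos 7: x in {3}, choose 3; 2->3 ok
  pos 8: y in {0}, choose 0; 3->0 ok
  pos 9: z in {1,2}, choose 2; 0->2 ok
  pos 10: y in {0}, choose 0; 2->0 ok
  pos 11: z in {1,2}, choose 1; 0->1 ok
  pos 12: x in {3}, choose 3; 1->3 ok
  pos 13: z in {1,2}, choose 1; 3->1 ok
  pos 14: x in {3}, choose 3; 1->3 ok
  pos 15: z in {1,2}, choose 2; 3->2 ok
  pos 16: y in {0}, choose 0; 2->0 ok
  pos 17: z in {1,2}, choose 2; 0->2 ok
  pos 18: z in {1,2}, choose 2; 2->2 ok
  pos 19: y in {0}, choose 0; 2->0 ok
  pos 20: z in {1,2}, choose 2; 0->2 ok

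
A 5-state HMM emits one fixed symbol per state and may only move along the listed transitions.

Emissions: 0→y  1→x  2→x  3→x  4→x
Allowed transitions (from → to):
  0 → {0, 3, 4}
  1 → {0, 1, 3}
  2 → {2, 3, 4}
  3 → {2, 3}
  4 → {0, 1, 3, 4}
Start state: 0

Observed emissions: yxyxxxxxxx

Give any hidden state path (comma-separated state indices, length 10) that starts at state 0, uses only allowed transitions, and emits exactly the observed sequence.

  [0] y  {0}  => 0  start
  [1] x  {1,2,3,4}  => 4  0->4 ok
  [2] y  {0}  => 0  4->0 ok
  [3] x  {1,2,3,4}  => 3  0->3 ok
  [4] x  {1,2,3,4}  => 3  3->3 ok
  [5] x  {1,2,3,4}  => 3  3->3 ok
  [6] x  {1,2,3,4}  => 2  3->2 ok
  [7] x  {1,2,3,4}  => 3  2->3 ok
  [8] x  {1,2,3,4}  => 2  3->2 ok
  [9] x  {1,2,3,4}  => 3  2->3 ok

0,4,0,3,3,3,2,3,2,3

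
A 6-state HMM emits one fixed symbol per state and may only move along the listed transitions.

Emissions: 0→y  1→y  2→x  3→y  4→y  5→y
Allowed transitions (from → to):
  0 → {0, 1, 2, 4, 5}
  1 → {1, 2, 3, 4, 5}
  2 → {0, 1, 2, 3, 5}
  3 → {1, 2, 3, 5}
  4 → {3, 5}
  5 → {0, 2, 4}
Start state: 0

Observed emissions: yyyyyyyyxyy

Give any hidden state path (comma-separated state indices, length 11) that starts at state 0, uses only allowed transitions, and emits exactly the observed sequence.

0,1,1,1,3,3,5,0,2,1,3

  t0 'y' -> {0,1,3,4,5}, take 0 (start)
  t1 'y' -> {0,1,3,4,5}, take 1 (0->1 ok)
  t2 'y' -> {0,1,3,4,5}, take 1 (1->1 ok)
  t3 'y' -> {0,1,3,4,5}, take 1 (1->1 ok)
  t4 'y' -> {0,1,3,4,5}, take 3 (1->3 ok)
  t5 'y' -> {0,1,3,4,5}, take 3 (3->3 ok)
  t6 'y' -> {0,1,3,4,5}, take 5 (3->5 ok)
  t7 'y' -> {0,1,3,4,5}, take 0 (5->0 ok)
  t8 'x' -> {2}, take 2 (0->2 ok)
  t9 'y' -> {0,1,3,4,5}, take 1 (2->1 ok)
  t10 'y' -> {0,1,3,4,5}, take 3 (1->3 ok)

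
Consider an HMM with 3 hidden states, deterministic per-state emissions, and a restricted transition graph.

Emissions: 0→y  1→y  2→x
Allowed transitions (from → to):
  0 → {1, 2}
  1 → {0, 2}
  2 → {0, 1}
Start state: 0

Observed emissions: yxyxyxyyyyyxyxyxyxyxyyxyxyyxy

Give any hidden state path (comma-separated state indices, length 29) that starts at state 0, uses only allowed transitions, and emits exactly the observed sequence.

  [0] y  {0,1}  => 0  start
  [1] x  {2}  => 2  0->2 ok
  [2] y  {0,1}  => 0  2->0 ok
  [3] x  {2}  => 2  0->2 ok
  [4] y  {0,1}  => 1  2->1 ok
  [5] x  {2}  => 2  1->2 ok
  [6] y  {0,1}  => 1  2->1 ok
  [7] y  {0,1}  => 0  1->0 ok
  [8] y  {0,1}  => 1  0->1 ok
  [9] y  {0,1}  => 0  1->0 ok
  [10] y  {0,1}  => 1  0->1 ok
  [11] x  {2}  => 2  1->2 ok
  [12] y  {0,1}  => 1  2->1 ok
  [13] x  {2}  => 2  1->2 ok
  [14] y  {0,1}  => 0  2->0 ok
  [15] x  {2}  => 2  0->2 ok
  [16] y  {0,1}  => 0  2->0 ok
  [17] x  {2}  => 2  0->2 ok
  [18] y  {0,1}  => 1  2->1 ok
  [19] x  {2}  => 2  1->2 ok
  [20] y  {0,1}  => 1  2->1 ok
  [21] y  {0,1}  => 0  1->0 ok
  [22] x  {2}  => 2  0->2 ok
  [23] y  {0,1}  => 1  2->1 ok
  [24] x  {2}  => 2  1->2 ok
  [25] y  {0,1}  => 1  2->1 ok
  [26] y  {0,1}  => 0  1->0 ok
  [27] x  {2}  => 2  0->2 ok
  [28] y  {0,1}  => 0  2->0 ok

0,2,0,2,1,2,1,0,1,0,1,2,1,2,0,2,0,2,1,2,1,0,2,1,2,1,0,2,0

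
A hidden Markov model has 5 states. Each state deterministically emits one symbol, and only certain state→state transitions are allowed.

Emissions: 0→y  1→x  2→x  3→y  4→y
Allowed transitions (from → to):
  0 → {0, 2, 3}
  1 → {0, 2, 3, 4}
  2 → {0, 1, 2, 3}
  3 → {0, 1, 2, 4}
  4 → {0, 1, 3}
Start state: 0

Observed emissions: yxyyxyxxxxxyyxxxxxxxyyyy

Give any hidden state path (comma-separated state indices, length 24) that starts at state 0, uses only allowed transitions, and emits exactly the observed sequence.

  [0] y  {0,3,4}  => 0  start
  [1] x  {1,2}  => 2  0->2 ok
  [2] y  {0,3,4}  => 0  2->0 ok
  [3] y  {0,3,4}  => 3  0->3 ok
  [4] x  {1,2}  => 1  3->1 ok
  [5] y  {0,3,4}  => 3  1->3 ok
  [6] x  {1,2}  => 2  3->2 ok
  [7] x  {1,2}  => 1  2->1 ok
  [8] x  {1,2}  => 2  1->2 ok
  [9] x  {1,2}  => 1  2->1 ok
  [10] x  {1,2}  => 2  1->2 ok
  [11] y  {0,3,4}  => 0  2->0 ok
  [12] y  {0,3,4}  => 0  0->0 ok
  [13] x  {1,2}  => 2  0->2 ok
  [14] x  {1,2}  => 2  2->2 ok
  [15] x  {1,2}  => 1  2->1 ok
  [16] x  {1,2}  => 2  1->2 ok
  [17] x  {1,2}  => 1  2->1 ok
  [18] x  {1,2}  => 2  1->2 ok
  [19] x  {1,2}  => 1  2->1 ok
  [20] y  {0,3,4}  => 4  1->4 ok
  [21] y  {0,3,4}  => 3  4->3 ok
  [22] y  {0,3,4}  => 4  3->4 ok
  [23] y  {0,3,4}  => 3  4->3 ok

0,2,0,3,1,3,2,1,2,1,2,0,0,2,2,1,2,1,2,1,4,3,4,3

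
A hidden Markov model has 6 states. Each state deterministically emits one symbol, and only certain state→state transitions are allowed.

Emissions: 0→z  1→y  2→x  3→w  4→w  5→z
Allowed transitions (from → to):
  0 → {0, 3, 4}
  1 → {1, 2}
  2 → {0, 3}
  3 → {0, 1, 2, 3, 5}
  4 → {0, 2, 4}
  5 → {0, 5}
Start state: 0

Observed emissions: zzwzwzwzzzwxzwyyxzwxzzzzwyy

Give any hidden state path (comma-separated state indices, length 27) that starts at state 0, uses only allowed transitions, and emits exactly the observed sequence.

  pos 0: z in {0,5}, choose 0; start
  pos 1: z in {0,5}, choose 0; 0->0 ok
  pos 2: w in {3,4}, choose 3; 0->3 ok
  pos 3: z in {0,5}, choose 0; 3->0 ok
  pos 4: w in {3,4}, choose 4; 0->4 ok
  pos 5: z in {0,5}, choose 0; 4->0 ok
  pos 6: w in {3,4}, choose 3; 0->3 ok
  pos 7: z in {0,5}, choose 5; 3->5 ok
  pos 8: z in {0,5}, choose 5; 5->5 ok
  pos 9: z in {0,5}, choose 0; 5->0 ok
  pos 10: w in {3,4}, choose 4; 0->4 ok
  pos 11: x in {2}, choose 2; 4->2 ok
  pos 12: z in {0,5}, choose 0; 2->0 ok
  pos 13: w in {3,4}, choose 3; 0->3 ok
  pos 14: y in {1}, choose 1; 3->1 ok
  pos 15: y in {1}, choose 1; 1->1 ok
  pos 16: x in {2}, choose 2; 1->2 ok
  pos 17: z in {0,5}, choose 0; 2->0 ok
  pos 18: w in {3,4}, choose 3; 0->3 ok
  pos 19: x in {2}, choose 2; 3->2 ok
  pos 20: z in {0,5}, choose 0; 2->0 ok
  pos 21: z in {0,5}, choose 0; 0->0 ok
  pos 22: z in {0,5}, choose 0; 0->0 ok
  pos 23: z in {0,5}, choose 0; 0->0 ok
  pos 24: w in {3,4}, choose 3; 0->3 ok
  pos 25: y in {1}, choose 1; 3->1 ok
  pos 26: y in {1}, choose 1; 1->1 ok

0,0,3,0,4,0,3,5,5,0,4,2,0,3,1,1,2,0,3,2,0,0,0,0,3,1,1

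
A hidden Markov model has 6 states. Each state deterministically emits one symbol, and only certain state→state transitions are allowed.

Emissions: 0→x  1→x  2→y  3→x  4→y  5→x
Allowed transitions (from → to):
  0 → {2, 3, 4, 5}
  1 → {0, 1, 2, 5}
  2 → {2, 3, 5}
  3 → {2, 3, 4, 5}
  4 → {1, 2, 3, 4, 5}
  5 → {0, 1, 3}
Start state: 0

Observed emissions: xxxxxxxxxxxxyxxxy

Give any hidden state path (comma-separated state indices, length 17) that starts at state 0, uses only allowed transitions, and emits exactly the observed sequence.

0,5,1,1,1,5,3,5,3,5,1,0,2,3,5,3,2

  [0] x  {0,1,3,5}  => 0  start
  [1] x  {0,1,3,5}  => 5  0->5 ok
  [2] x  {0,1,3,5}  => 1  5->1 ok
  [3] x  {0,1,3,5}  => 1  1->1 ok
  [4] x  {0,1,3,5}  => 1  1->1 ok
  [5] x  {0,1,3,5}  => 5  1->5 ok
  [6] x  {0,1,3,5}  => 3  5->3 ok
  [7] x  {0,1,3,5}  => 5  3->5 ok
  [8] x  {0,1,3,5}  => 3  5->3 ok
  [9] x  {0,1,3,5}  => 5  3->5 ok
  [10] x  {0,1,3,5}  => 1  5->1 ok
  [11] x  {0,1,3,5}  => 0  1->0 ok
  [12] y  {2,4}  => 2  0->2 ok
  [13] x  {0,1,3,5}  => 3  2->3 ok
  [14] x  {0,1,3,5}  => 5  3->5 ok
  [15] x  {0,1,3,5}  => 3  5->3 ok
  [16] y  {2,4}  => 2  3->2 ok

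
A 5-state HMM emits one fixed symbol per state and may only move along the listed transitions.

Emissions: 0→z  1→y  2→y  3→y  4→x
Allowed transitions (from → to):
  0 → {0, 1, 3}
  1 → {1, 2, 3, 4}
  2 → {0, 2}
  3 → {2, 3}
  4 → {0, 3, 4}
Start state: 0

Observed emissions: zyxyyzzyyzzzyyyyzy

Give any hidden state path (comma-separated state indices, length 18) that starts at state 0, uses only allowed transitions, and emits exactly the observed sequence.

0,1,4,3,2,0,0,3,2,0,0,0,3,3,3,2,0,3

  0: obs=z cand={0} pick 0 [start]
  1: obs=y cand={1,2,3} pick 1 [0->1 ok]
  2: obs=x cand={4} pick 4 [1->4 ok]
  3: obs=y cand={1,2,3} pick 3 [4->3 ok]
  4: obs=y cand={1,2,3} pick 2 [3->2 ok]
  5: obs=z cand={0} pick 0 [2->0 ok]
  6: obs=z cand={0} pick 0 [0->0 ok]
  7: obs=y cand={1,2,3} pick 3 [0->3 ok]
  8: obs=y cand={1,2,3} pick 2 [3->2 ok]
  9: obs=z cand={0} pick 0 [2->0 ok]
  10: obs=z cand={0} pick 0 [0->0 ok]
  11: obs=z cand={0} pick 0 [0->0 ok]
  12: obs=y cand={1,2,3} pick 3 [0->3 ok]
  13: obs=y cand={1,2,3} pick 3 [3->3 ok]
  14: obs=y cand={1,2,3} pick 3 [3->3 ok]
  15: obs=y cand={1,2,3} pick 2 [3->2 ok]
  16: obs=z cand={0} pick 0 [2->0 ok]
  17: obs=y cand={1,2,3} pick 3 [0->3 ok]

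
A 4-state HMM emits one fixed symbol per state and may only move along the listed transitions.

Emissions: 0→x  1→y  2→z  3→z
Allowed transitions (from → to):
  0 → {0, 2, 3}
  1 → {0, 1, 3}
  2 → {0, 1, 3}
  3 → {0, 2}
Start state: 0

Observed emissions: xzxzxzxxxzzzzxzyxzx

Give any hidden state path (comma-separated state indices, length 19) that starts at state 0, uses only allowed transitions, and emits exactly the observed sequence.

0,3,0,3,0,2,0,0,0,3,2,3,2,0,2,1,0,3,0

  t0 'x' -> {0}, take 0 (start)
  t1 'z' -> {2,3}, take 3 (0->3 ok)
  t2 'x' -> {0}, take 0 (3->0 ok)
  t3 'z' -> {2,3}, take 3 (0->3 ok)
  t4 'x' -> {0}, take 0 (3->0 ok)
  t5 'z' -> {2,3}, take 2 (0->2 ok)
  t6 'x' -> {0}, take 0 (2->0 ok)
  t7 'x' -> {0}, take 0 (0->0 ok)
  t8 'x' -> {0}, take 0 (0->0 ok)
  t9 'z' -> {2,3}, take 3 (0->3 ok)
  t10 'z' -> {2,3}, take 2 (3->2 ok)
  t11 'z' -> {2,3}, take 3 (2->3 ok)
  t12 'z' -> {2,3}, take 2 (3->2 ok)
  t13 'x' -> {0}, take 0 (2->0 ok)
  t14 'z' -> {2,3}, take 2 (0->2 ok)
  t15 'y' -> {1}, take 1 (2->1 ok)
  t16 'x' -> {0}, take 0 (1->0 ok)
  t17 'z' -> {2,3}, take 3 (0->3 ok)
  t18 'x' -> {0}, take 0 (3->0 ok)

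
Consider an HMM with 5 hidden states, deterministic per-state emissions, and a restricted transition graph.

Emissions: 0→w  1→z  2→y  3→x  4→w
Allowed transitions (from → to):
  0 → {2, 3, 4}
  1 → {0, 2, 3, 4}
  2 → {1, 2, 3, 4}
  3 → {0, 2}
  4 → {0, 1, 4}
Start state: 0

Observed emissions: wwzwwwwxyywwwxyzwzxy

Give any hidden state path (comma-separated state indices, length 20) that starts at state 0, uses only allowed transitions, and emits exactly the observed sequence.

0,4,1,4,4,4,0,3,2,2,4,4,0,3,2,1,4,1,3,2

  [0] w  {0,4}  => 0  start
  [1] w  {0,4}  => 4  0->4 ok
  [2] z  {1}  => 1  4->1 ok
  [3] w  {0,4}  => 4  1->4 ok
  [4] w  {0,4}  => 4  4->4 ok
  [5] w  {0,4}  => 4  4->4 ok
  [6] w  {0,4}  => 0  4->0 ok
  [7] x  {3}  => 3  0->3 ok
  [8] y  {2}  => 2  3->2 ok
  [9] y  {2}  => 2  2->2 ok
  [10] w  {0,4}  => 4  2->4 ok
  [11] w  {0,4}  => 4  4->4 ok
  [12] w  {0,4}  => 0  4->0 ok
  [13] x  {3}  => 3  0->3 ok
  [14] y  {2}  => 2  3->2 ok
  [15] z  {1}  => 1  2->1 ok
  [16] w  {0,4}  => 4  1->4 ok
  [17] z  {1}  => 1  4->1 ok
  [18] x  {3}  => 3  1->3 ok
  [19] y  {2}  => 2  3->2 ok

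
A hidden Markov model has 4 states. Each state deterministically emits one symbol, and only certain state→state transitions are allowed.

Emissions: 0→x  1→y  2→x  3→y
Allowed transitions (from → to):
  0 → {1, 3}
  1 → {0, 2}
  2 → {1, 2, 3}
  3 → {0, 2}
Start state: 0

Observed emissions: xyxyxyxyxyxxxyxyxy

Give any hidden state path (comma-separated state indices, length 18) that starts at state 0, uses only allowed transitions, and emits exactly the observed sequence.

  0: obs=x cand={0,2} pick 0 [start]
  1: obs=y cand={1,3} pick 3 [0->3 ok]
  2: obs=x cand={0,2} pick 0 [3->0 ok]
  3: obs=y cand={1,3} pick 3 [0->3 ok]
  4: obs=x cand={0,2} pick 0 [3->0 ok]
  5: obs=y cand={1,3} pick 1 [0->1 ok]
  6: obs=x cand={0,2} pick 2 [1->2 ok]
  7: obs=y cand={1,3} pick 3 [2->3 ok]
  8: obs=x cand={0,2} pick 2 [3->2 ok]
  9: obs=y cand={1,3} pick 1 [2->1 ok]
  10: obs=x cand={0,2} pick 2 [1->2 ok]
  11: obs=x cand={0,2} pick 2 [2->2 ok]
  12: obs=x cand={0,2} pick 2 [2->2 ok]
  13: obs=y cand={1,3} pick 1 [2->1 ok]
  14: obs=x cand={0,2} pick 2 [1->2 ok]
  15: obs=y cand={1,3} pick 1 [2->1 ok]
  16: obs=x cand={0,2} pick 0 [1->0 ok]
  17: obs=y cand={1,3} pick 3 [0->3 ok]

0,3,0,3,0,1,2,3,2,1,2,2,2,1,2,1,0,3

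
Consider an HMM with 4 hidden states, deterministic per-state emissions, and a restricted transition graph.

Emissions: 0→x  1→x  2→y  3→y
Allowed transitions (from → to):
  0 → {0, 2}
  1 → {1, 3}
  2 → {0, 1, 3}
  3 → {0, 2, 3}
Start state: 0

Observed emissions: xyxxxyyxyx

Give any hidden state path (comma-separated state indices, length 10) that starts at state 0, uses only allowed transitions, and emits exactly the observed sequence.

  0: obs=x cand={0,1} pick 0 [start]
  1: obs=y cand={2,3} pick 2 [0->2 ok]
  2: obs=x cand={0,1} pick 1 [2->1 ok]
  3: obs=x cand={0,1} pick 1 [1->1 ok]
  4: obs=x cand={0,1} pick 1 [1->1 ok]
  5: obs=y cand={2,3} pick 3 [1->3 ok]
  6: obs=y cand={2,3} pick 2 [3->2 ok]
  7: obs=x cand={0,1} pick 1 [2->1 ok]
  8: obs=y cand={2,3} pick 3 [1->3 ok]
  9: obs=x cand={0,1} pick 0 [3->0 ok]

0,2,1,1,1,3,2,1,3,0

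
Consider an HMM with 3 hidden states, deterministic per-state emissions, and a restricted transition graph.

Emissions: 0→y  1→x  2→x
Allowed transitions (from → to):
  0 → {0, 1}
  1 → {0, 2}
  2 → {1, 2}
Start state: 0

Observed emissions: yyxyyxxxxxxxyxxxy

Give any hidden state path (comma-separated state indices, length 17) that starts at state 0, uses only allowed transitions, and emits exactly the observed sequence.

0,0,1,0,0,1,2,2,2,1,2,1,0,1,2,1,0

  0: obs=y cand={0} pick 0 [start]
  1: obs=y cand={0} pick 0 [0->0 ok]
  2: obs=x cand={1,2} pick 1 [0->1 ok]
  3: obs=y cand={0} pick 0 [1->0 ok]
  4: obs=y cand={0} pick 0 [0->0 ok]
  5: obs=x cand={1,2} pick 1 [0->1 ok]
  6: obs=x cand={1,2} pick 2 [1->2 ok]
  7: obs=x cand={1,2} pick 2 [2->2 ok]
  8: obs=x cand={1,2} pick 2 [2->2 ok]
  9: obs=x cand={1,2} pick 1 [2->1 ok]
  10: obs=x cand={1,2} pick 2 [1->2 ok]
  11: obs=x cand={1,2} pick 1 [2->1 ok]
  12: obs=y cand={0} pick 0 [1->0 ok]
  13: obs=x cand={1,2} pick 1 [0->1 ok]
  14: obs=x cand={1,2} pick 2 [1->2 ok]
  15: obs=x cand={1,2} pick 1 [2->1 ok]
  16: obs=y cand={0} pick 0 [1->0 ok]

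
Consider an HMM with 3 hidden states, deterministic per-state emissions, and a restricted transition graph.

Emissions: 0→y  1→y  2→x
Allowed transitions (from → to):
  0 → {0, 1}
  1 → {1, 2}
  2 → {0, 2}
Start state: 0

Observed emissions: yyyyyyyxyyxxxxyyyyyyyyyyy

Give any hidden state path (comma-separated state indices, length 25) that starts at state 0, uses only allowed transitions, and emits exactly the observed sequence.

0,0,1,1,1,1,1,2,0,1,2,2,2,2,0,0,0,0,0,0,0,1,1,1,1

  pos 0: y in {0,1}, choose 0; start
  pos 1: y in {0,1}, choose 0; 0->0 ok
  pos 2: y in {0,1}, choose 1; 0->1 ok
  pos 3: y in {0,1}, choose 1; 1->1 ok
  pos 4: y in {0,1}, choose 1; 1->1 ok
  pos 5: y in {0,1}, choose 1; 1->1 ok
  pos 6: y in {0,1}, choose 1; 1->1 ok
  pos 7: x in {2}, choose 2; 1->2 ok
  pos 8: y in {0,1}, choose 0; 2->0 ok
  pos 9: y in {0,1}, choose 1; 0->1 ok
  pos 10: x in {2}, choose 2; 1->2 ok
  pos 11: x in {2}, choose 2; 2->2 ok
  pos 12: x in {2}, choose 2; 2->2 ok
  pos 13: x in {2}, choose 2; 2->2 ok
  pos 14: y in {0,1}, choose 0; 2->0 ok
  pos 15: y in {0,1}, choose 0; 0->0 ok
  pos 16: y in {0,1}, choose 0; 0->0 ok
  pos 17: y in {0,1}, choose 0; 0->0 ok
  pos 18: y in {0,1}, choose 0; 0->0 ok
  pos 19: y in {0,1}, choose 0; 0->0 ok
  pos 20: y in {0,1}, choose 0; 0->0 ok
  pos 21: y in {0,1}, choose 1; 0->1 ok
  pos 22: y in {0,1}, choose 1; 1->1 ok
  pos 23: y in {0,1}, choose 1; 1->1 ok
  pos 24: y in {0,1}, choose 1; 1->1 ok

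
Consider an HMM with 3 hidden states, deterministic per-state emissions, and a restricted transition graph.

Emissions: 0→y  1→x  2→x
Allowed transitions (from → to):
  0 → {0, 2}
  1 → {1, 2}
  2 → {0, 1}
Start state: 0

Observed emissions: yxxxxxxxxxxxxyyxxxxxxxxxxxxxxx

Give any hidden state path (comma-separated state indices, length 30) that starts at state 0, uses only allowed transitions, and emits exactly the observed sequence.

  pos 0: y in {0}, choose 0; start
  pos 1: x in {1,2}, choose 2; 0->2 ok
  pos 2: x in {1,2}, choose 1; 2->1 ok
  pos 3: x in {1,2}, choose 2; 1->2 ok
  pos 4: x in {1,2}, choose 1; 2->1 ok
  pos 5: x in {1,2}, choose 1; 1->1 ok
  pos 6: x in {1,2}, choose 1; 1->1 ok
  pos 7: x in {1,2}, choose 2; 1->2 ok
  pos 8: x in {1,2}, choose 1; 2->1 ok
  pos 9: x in {1,2}, choose 2; 1->2 ok
  pos 10: x in {1,2}, choose 1; 2->1 ok
  pos 11: x in {1,2}, choose 1; 1->1 ok
  pos 12: x in {1,2}, choose 2; 1->2 ok
  pos 13: y in {0}, choose 0; 2->0 ok
  pos 14: y in {0}, choose 0; 0->0 ok
  pos 15: x in {1,2}, choose 2; 0->2 ok
  pos 16: x in {1,2}, choose 1; 2->1 ok
  pos 17: x in {1,2}, choose 1; 1->1 ok
  pos 18: x in {1,2}, choose 2; 1->2 ok
  pos 19: x in {1,2}, choose 1; 2->1 ok
  pos 20: x in {1,2}, choose 2; 1->2 ok
  pos 21: x in {1,2}, choose 1; 2->1 ok
  pos 22: x in {1,2}, choose 1; 1->1 ok
  pos 23: x in {1,2}, choose 2; 1->2 ok
  pos 24: x in {1,2}, choose 1; 2->1 ok
  pos 25: x in {1,2}, choose 2; 1->2 ok
  pos 26: x in {1,2}, choose 1; 2->1 ok
  pos 27: x in {1,2}, choose 2; 1->2 ok
  pos 28: x in {1,2}, choose 1; 2->1 ok
  pos 29: x in {1,2}, choose 2; 1->2 ok

0,2,1,2,1,1,1,2,1,2,1,1,2,0,0,2,1,1,2,1,2,1,1,2,1,2,1,2,1,2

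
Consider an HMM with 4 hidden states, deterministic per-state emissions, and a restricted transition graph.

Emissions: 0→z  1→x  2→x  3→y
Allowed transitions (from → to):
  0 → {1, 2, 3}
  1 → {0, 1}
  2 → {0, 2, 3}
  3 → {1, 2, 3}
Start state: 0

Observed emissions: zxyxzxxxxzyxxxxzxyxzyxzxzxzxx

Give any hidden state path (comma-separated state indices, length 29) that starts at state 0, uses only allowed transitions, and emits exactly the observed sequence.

0,2,3,2,0,1,1,1,1,0,3,2,2,2,2,0,2,3,1,0,3,1,0,1,0,2,0,1,1

  [0] z  {0}  => 0  start
  [1] x  {1,2}  => 2  0->2 ok
  [2] y  {3}  => 3  2->3 ok
  [3] x  {1,2}  => 2  3->2 ok
  [4] z  {0}  => 0  2->0 ok
  [5] x  {1,2}  => 1  0->1 ok
  [6] x  {1,2}  => 1  1->1 ok
  [7] x  {1,2}  => 1  1->1 ok
  [8] x  {1,2}  => 1  1->1 ok
  [9] z  {0}  => 0  1->0 ok
  [10] y  {3}  => 3  0->3 ok
  [11] x  {1,2}  => 2  3->2 ok
  [12] x  {1,2}  => 2  2->2 ok
  [13] x  {1,2}  => 2  2->2 ok
  [14] x  {1,2}  => 2  2->2 ok
  [15] z  {0}  => 0  2->0 ok
  [16] x  {1,2}  => 2  0->2 ok
  [17] y  {3}  => 3  2->3 ok
  [18] x  {1,2}  => 1  3->1 ok
  [19] z  {0}  => 0  1->0 ok
  [20] y  {3}  => 3  0->3 ok
  [21] x  {1,2}  => 1  3->1 ok
  [22] z  {0}  => 0  1->0 ok
  [23] x  {1,2}  => 1  0->1 ok
  [24] z  {0}  => 0  1->0 ok
  [25] x  {1,2}  => 2  0->2 ok
  [26] z  {0}  => 0  2->0 ok
  [27] x  {1,2}  => 1  0->1 ok
  [28] x  {1,2}  => 1  1->1 ok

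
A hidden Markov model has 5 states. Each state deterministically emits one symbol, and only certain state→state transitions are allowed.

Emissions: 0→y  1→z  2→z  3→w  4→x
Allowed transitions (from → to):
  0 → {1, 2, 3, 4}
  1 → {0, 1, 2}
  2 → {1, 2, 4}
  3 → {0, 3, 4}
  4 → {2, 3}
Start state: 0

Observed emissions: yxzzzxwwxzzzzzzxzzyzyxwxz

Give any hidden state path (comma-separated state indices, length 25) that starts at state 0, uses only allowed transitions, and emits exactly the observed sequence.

0,4,2,2,2,4,3,3,4,2,2,1,2,1,2,4,2,1,0,1,0,4,3,4,2

  0: obs=y cand={0} pick 0 [start]
  1: obs=x cand={4} pick 4 [0->4 ok]
  2: obs=z cand={1,2} pick 2 [4->2 ok]
  3: obs=z cand={1,2} pick 2 [2->2 ok]
  4: obs=z cand={1,2} pick 2 [2->2 ok]
  5: obs=x cand={4} pick 4 [2->4 ok]
  6: obs=w cand={3} pick 3 [4->3 ok]
  7: obs=w cand={3} pick 3 [3->3 ok]
  8: obs=x cand={4} pick 4 [3->4 ok]
  9: obs=z cand={1,2} pick 2 [4->2 ok]
  10: obs=z cand={1,2} pick 2 [2->2 ok]
  11: obs=z cand={1,2} pick 1 [2->1 ok]
  12: obs=z cand={1,2} pick 2 [1->2 ok]
  13: obs=z cand={1,2} pick 1 [2->1 ok]
  14: obs=z cand={1,2} pick 2 [1->2 ok]
  15: obs=x cand={4} pick 4 [2->4 ok]
  16: obs=z cand={1,2} pick 2 [4->2 ok]
  17: obs=z cand={1,2} pick 1 [2->1 ok]
  18: obs=y cand={0} pick 0 [1->0 ok]
  19: obs=z cand={1,2} pick 1 [0->1 ok]
  20: obs=y cand={0} pick 0 [1->0 ok]
  21: obs=x cand={4} pick 4 [0->4 ok]
  22: obs=w cand={3} pick 3 [4->3 ok]
  23: obs=x cand={4} pick 4 [3->4 ok]
  24: obs=z cand={1,2} pick 2 [4->2 ok]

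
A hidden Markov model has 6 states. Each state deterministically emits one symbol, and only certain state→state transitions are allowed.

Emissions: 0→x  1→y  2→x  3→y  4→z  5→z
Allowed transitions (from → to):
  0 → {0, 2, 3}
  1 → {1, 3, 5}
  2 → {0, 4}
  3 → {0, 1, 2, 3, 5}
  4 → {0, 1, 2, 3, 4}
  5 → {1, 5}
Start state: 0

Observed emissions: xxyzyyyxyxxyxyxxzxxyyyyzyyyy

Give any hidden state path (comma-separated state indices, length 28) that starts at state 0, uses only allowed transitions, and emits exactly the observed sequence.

0,0,3,5,1,3,3,0,3,2,0,3,0,3,0,2,4,0,0,3,1,3,1,5,1,1,1,1

  [0] x  {0,2}  => 0  start
  [1] x  {0,2}  => 0  0->0 ok
  [2] y  {1,3}  => 3  0->3 ok
  [3] z  {4,5}  => 5  3->5 ok
  [4] y  {1,3}  => 1  5->1 ok
  [5] y  {1,3}  => 3  1->3 ok
  [6] y  {1,3}  => 3  3->3 ok
  [7] x  {0,2}  => 0  3->0 ok
  [8] y  {1,3}  => 3  0->3 ok
  [9] x  {0,2}  => 2  3->2 ok
  [10] x  {0,2}  => 0  2->0 ok
  [11] y  {1,3}  => 3  0->3 ok
  [12] x  {0,2}  => 0  3->0 ok
  [13] y  {1,3}  => 3  0->3 ok
  [14] x  {0,2}  => 0  3->0 ok
  [15] x  {0,2}  => 2  0->2 ok
  [16] z  {4,5}  => 4  2->4 ok
  [17] x  {0,2}  => 0  4->0 ok
  [18] x  {0,2}  => 0  0->0 ok
  [19] y  {1,3}  => 3  0->3 ok
  [20] y  {1,3}  => 1  3->1 ok
  [21] y  {1,3}  => 3  1->3 ok
  [22] y  {1,3}  => 1  3->1 ok
  [23] z  {4,5}  => 5  1->5 ok
  [24] y  {1,3}  => 1  5->1 ok
  [25] y  {1,3}  => 1  1->1 ok
  [26] y  {1,3}  => 1  1->1 ok
  [27] y  {1,3}  => 1  1->1 ok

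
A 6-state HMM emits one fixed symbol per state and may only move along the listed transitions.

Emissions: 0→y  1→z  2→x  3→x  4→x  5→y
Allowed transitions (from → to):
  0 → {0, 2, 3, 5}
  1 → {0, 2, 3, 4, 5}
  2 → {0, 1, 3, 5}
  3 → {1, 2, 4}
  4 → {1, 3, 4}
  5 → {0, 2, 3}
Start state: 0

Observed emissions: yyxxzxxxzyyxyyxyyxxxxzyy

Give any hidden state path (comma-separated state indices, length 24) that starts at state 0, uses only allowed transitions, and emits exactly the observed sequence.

  t0 'y' -> {0,5}, take 0 (start)
  t1 'y' -> {0,5}, take 0 (0->0 ok)
  t2 'x' -> {2,3,4}, take 3 (0->3 ok)
  t3 'x' -> {2,3,4}, take 2 (3->2 ok)
  t4 'z' -> {1}, take 1 (2->1 ok)
  t5 'x' -> {2,3,4}, take 2 (1->2 ok)
  t6 'x' -> {2,3,4}, take 3 (2->3 ok)
  t7 'x' -> {2,3,4}, take 4 (3->4 ok)
  t8 'z' -> {1}, take 1 (4->1 ok)
  t9 'y' -> {0,5}, take 5 (1->5 ok)
  t10 'y' -> {0,5}, take 0 (5->0 ok)
  t11 'x' -> {2,3,4}, take 2 (0->2 ok)
  t12 'y' -> {0,5}, take 0 (2->0 ok)
  t13 'y' -> {0,5}, take 5 (0->5 ok)
  t14 'x' -> {2,3,4}, take 2 (5->2 ok)
  t15 'y' -> {0,5}, take 0 (2->0 ok)
  t16 'y' -> {0,5}, take 0 (0->0 ok)
  t17 'x' -> {2,3,4}, take 3 (0->3 ok)
  t18 'x' -> {2,3,4}, take 4 (3->4 ok)
  t19 'x' -> {2,3,4}, take 4 (4->4 ok)
  t20 'x' -> {2,3,4}, take 3 (4->3 ok)
  t21 'z' -> {1}, take 1 (3->1 ok)
  t22 'y' -> {0,5}, take 5 (1->5 ok)
  t23 'y' -> {0,5}, take 0 (5->0 ok)

0,0,3,2,1,2,3,4,1,5,0,2,0,5,2,0,0,3,4,4,3,1,5,0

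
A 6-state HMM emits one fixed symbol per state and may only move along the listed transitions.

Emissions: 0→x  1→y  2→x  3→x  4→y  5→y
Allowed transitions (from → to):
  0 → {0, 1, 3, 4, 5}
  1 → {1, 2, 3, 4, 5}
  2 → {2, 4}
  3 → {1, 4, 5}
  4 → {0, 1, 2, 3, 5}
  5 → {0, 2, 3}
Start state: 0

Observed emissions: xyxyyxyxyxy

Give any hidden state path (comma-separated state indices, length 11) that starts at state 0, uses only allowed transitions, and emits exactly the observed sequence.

  0: obs=x cand={0,2,3} pick 0 [start]
  1: obs=y cand={1,4,5} pick 5 [0->5 ok]
  2: obs=x cand={0,2,3} pick 3 [5->3 ok]
  3: obs=y cand={1,4,5} pick 4 [3->4 ok]
  4: obs=y cand={1,4,5} pick 5 [4->5 ok]
  5: obs=x cand={0,2,3} pick 2 [5->2 ok]
  6: obs=y cand={1,4,5} pick 4 [2->4 ok]
  7: obs=x cand={0,2,3} pick 2 [4->2 ok]
  8: obs=y cand={1,4,5} pick 4 [2->4 ok]
  9: obs=x cand={0,2,3} pick 2 [4->2 ok]
  10: obs=y cand={1,4,5} pick 4 [2->4 ok]

0,5,3,4,5,2,4,2,4,2,4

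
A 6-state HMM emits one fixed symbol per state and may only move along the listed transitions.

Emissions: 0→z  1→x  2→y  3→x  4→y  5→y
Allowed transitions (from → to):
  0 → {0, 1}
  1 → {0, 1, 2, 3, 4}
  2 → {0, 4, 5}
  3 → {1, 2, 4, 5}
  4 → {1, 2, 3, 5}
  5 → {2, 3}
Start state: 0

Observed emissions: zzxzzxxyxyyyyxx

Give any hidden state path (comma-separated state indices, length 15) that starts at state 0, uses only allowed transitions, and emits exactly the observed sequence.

0,0,1,0,0,1,1,4,1,2,5,2,4,3,1

  pos 0: z in {0}, choose 0; start
  pos 1: z in {0}, choose 0; 0->0 ok
  pos 2: x in {1,3}, choose 1; 0->1 ok
  pos 3: z in {0}, choose 0; 1->0 ok
  pos 4: z in {0}, choose 0; 0->0 ok
  pos 5: x in {1,3}, choose 1; 0->1 ok
  pos 6: x in {1,3}, choose 1; 1->1 ok
  pos 7: y in {2,4,5}, choose 4; 1->4 ok
  pos 8: x in {1,3}, choose 1; 4->1 ok
  pos 9: y in {2,4,5}, choose 2; 1->2 ok
  pos 10: y in {2,4,5}, choose 5; 2->5 ok
  pos 11: y in {2,4,5}, choose 2; 5->2 ok
  pos 12: y in {2,4,5}, choose 4; 2->4 ok
  pos 13: x in {1,3}, choose 3; 4->3 ok
  pos 14: x in {1,3}, choose 1; 3->1 ok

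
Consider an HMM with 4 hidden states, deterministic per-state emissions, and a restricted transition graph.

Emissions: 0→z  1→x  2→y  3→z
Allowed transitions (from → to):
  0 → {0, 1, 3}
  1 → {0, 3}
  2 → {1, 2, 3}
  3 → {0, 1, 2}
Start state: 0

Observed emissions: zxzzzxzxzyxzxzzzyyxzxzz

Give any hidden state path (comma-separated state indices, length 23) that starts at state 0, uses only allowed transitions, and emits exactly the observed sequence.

  pos 0: z in {0,3}, choose 0; start
  pos 1: x in {1}, choose 1; 0->1 ok
  pos 2: z in {0,3}, choose 3; 1->3 ok
  pos 3: z in {0,3}, choose 0; 3->0 ok
  pos 4: z in {0,3}, choose 3; 0->3 ok
  pos 5: x in {1}, choose 1; 3->1 ok
  pos 6: z in {0,3}, choose 3; 1->3 ok
  pos 7: x in {1}, choose 1; 3->1 ok
  pos 8: z in {0,3}, choose 3; 1->3 ok
  pos 9: y in {2}, choose 2; 3->2 ok
  pos 10: x in {1}, choose 1; 2->1 ok
  pos 11: z in {0,3}, choose 3; 1->3 ok
  pos 12: x in {1}, choose 1; 3->1 ok
  pos 13: z in {0,3}, choose 0; 1->0 ok
  pos 14: z in {0,3}, choose 0; 0->0 ok
  pos 15: z in {0,3}, choose 3; 0->3 ok
  pos 16: y in {2}, choose 2; 3->2 ok
  pos 17: y in {2}, choose 2; 2->2 ok
  pos 18: x in {1}, choose 1; 2->1 ok
  pos 19: z in {0,3}, choose 0; 1->0 ok
  pos 20: x in {1}, choose 1; 0->1 ok
  pos 21: z in {0,3}, choose 3; 1->3 ok
  pos 22: z in {0,3}, choose 0; 3->0 ok

0,1,3,0,3,1,3,1,3,2,1,3,1,0,0,3,2,2,1,0,1,3,0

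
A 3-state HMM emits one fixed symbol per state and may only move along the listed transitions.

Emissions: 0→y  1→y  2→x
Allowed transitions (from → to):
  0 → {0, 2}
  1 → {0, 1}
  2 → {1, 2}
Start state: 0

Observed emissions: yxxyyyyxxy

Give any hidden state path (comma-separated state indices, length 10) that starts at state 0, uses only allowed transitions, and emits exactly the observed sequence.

  0: obs=y cand={0,1} pick 0 [start]
  1: obs=x cand={2} pick 2 [0->2 ok]
  2: obs=x cand={2} pick 2 [2->2 ok]
  3: obs=y cand={0,1} pick 1 [2->1 ok]
  4: obs=y cand={0,1} pick 1 [1->1 ok]
  5: obs=y cand={0,1} pick 1 [1->1 ok]
  6: obs=y cand={0,1} pick 0 [1->0 ok]
  7: obs=x cand={2} pick 2 [0->2 ok]
  8: obs=x cand={2} pick 2 [2->2 ok]
  9: obs=y cand={0,1} pick 1 [2->1 ok]

0,2,2,1,1,1,0,2,2,1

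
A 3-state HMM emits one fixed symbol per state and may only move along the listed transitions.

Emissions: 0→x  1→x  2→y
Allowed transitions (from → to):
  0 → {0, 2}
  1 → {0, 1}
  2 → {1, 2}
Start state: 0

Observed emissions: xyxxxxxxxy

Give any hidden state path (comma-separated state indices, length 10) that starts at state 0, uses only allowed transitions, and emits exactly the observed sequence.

0,2,1,1,1,1,0,0,0,2

  t0 'x' -> {0,1}, take 0 (start)
  t1 'y' -> {2}, take 2 (0->2 ok)
  t2 'x' -> {0,1}, take 1 (2->1 ok)
  t3 'x' -> {0,1}, take 1 (1->1 ok)
  t4 'x' -> {0,1}, take 1 (1->1 ok)
  t5 'x' -> {0,1}, take 1 (1->1 ok)
  t6 'x' -> {0,1}, take 0 (1->0 ok)
  t7 'x' -> {0,1}, take 0 (0->0 ok)
  t8 'x' -> {0,1}, take 0 (0->0 ok)
  t9 'y' -> {2}, take 2 (0->2 ok)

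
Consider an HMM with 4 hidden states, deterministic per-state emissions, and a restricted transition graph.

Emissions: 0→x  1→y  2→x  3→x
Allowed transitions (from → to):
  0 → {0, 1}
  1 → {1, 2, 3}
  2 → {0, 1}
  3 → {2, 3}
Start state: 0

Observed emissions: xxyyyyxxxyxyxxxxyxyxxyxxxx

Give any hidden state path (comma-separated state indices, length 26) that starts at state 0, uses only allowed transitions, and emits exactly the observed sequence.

0,0,1,1,1,1,3,3,2,1,2,1,3,2,0,0,1,2,1,3,2,1,3,3,3,3

  0: obs=x cand={0,2,3} pick 0 [start]
  1: obs=x cand={0,2,3} pick 0 [0->0 ok]
  2: obs=y cand={1} pick 1 [0->1 ok]
  3: obs=y cand={1} pick 1 [1->1 ok]
  4: obs=y cand={1} pick 1 [1->1 ok]
  5: obs=y cand={1} pick 1 [1->1 ok]
  6: obs=x cand={0,2,3} pick 3 [1->3 ok]
  7: obs=x cand={0,2,3} pick 3 [3->3 ok]
  8: obs=x cand={0,2,3} pick 2 [3->2 ok]
  9: obs=y cand={1} pick 1 [2->1 ok]
  10: obs=x cand={0,2,3} pick 2 [1->2 ok]
  11: obs=y cand={1} pick 1 [2->1 ok]
  12: obs=x cand={0,2,3} pick 3 [1->3 ok]
  13: obs=x cand={0,2,3} pick 2 [3->2 ok]
  14: obs=x cand={0,2,3} pick 0 [2->0 ok]
  15: obs=x cand={0,2,3} pick 0 [0->0 ok]
  16: obs=y cand={1} pick 1 [0->1 ok]
  17: obs=x cand={0,2,3} pick 2 [1->2 ok]
  18: obs=y cand={1} pick 1 [2->1 ok]
  19: obs=x cand={0,2,3} pick 3 [1->3 ok]
  20: obs=x cand={0,2,3} pick 2 [3->2 ok]
  21: obs=y cand={1} pick 1 [2->1 ok]
  22: obs=x cand={0,2,3} pick 3 [1->3 ok]
  23: obs=x cand={0,2,3} pick 3 [3->3 ok]
  24: obs=x cand={0,2,3} pick 3 [3->3 ok]
  25: obs=x cand={0,2,3} pick 3 [3->3 ok]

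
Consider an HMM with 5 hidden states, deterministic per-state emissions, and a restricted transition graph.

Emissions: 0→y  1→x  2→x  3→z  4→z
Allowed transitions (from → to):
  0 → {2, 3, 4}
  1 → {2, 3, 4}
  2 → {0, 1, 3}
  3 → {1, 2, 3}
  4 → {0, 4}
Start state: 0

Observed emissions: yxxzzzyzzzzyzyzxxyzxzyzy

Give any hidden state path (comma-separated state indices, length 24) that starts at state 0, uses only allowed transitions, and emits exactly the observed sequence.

0,2,1,4,4,4,0,4,4,4,4,0,4,0,3,1,2,0,3,1,4,0,4,0

  [0] y  {0}  => 0  start
  [1] x  {1,2}  => 2  0->2 ok
  [2] x  {1,2}  => 1  2->1 ok
  [3] z  {3,4}  => 4  1->4 ok
  [4] z  {3,4}  => 4  4->4 ok
  [5] z  {3,4}  => 4  4->4 ok
  [6] y  {0}  => 0  4->0 ok
  [7] z  {3,4}  => 4  0->4 ok
  [8] z  {3,4}  => 4  4->4 ok
  [9] z  {3,4}  => 4  4->4 ok
  [10] z  {3,4}  => 4  4->4 ok
  [11] y  {0}  => 0  4->0 ok
  [12] z  {3,4}  => 4  0->4 ok
  [13] y  {0}  => 0  4->0 ok
  [14] z  {3,4}  => 3  0->3 ok
  [15] x  {1,2}  => 1  3->1 ok
  [16] x  {1,2}  => 2  1->2 ok
  [17] y  {0}  => 0  2->0 ok
  [18] z  {3,4}  => 3  0->3 ok
  [19] x  {1,2}  => 1  3->1 ok
  [20] z  {3,4}  => 4  1->4 ok
  [21] y  {0}  => 0  4->0 ok
  [22] z  {3,4}  => 4  0->4 ok
  [23] y  {0}  => 0  4->0 ok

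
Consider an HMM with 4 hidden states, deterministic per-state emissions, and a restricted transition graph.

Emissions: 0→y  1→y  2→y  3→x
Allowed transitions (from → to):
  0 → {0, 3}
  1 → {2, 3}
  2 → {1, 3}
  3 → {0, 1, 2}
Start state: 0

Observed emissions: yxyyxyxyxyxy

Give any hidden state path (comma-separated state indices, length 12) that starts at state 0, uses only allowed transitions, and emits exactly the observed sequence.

0,3,0,0,3,2,3,1,3,2,3,0

  t0 'y' -> {0,1,2}, take 0 (start)
  t1 'x' -> {3}, take 3 (0->3 ok)
  t2 'y' -> {0,1,2}, take 0 (3->0 ok)
  t3 'y' -> {0,1,2}, take 0 (0->0 ok)
  t4 'x' -> {3}, take 3 (0->3 ok)
  t5 'y' -> {0,1,2}, take 2 (3->2 ok)
  t6 'x' -> {3}, take 3 (2->3 ok)
  t7 'y' -> {0,1,2}, take 1 (3->1 ok)
  t8 'x' -> {3}, take 3 (1->3 ok)
  t9 'y' -> {0,1,2}, take 2 (3->2 ok)
  t10 'x' -> {3}, take 3 (2->3 ok)
  t11 'y' -> {0,1,2}, take 0 (3->0 ok)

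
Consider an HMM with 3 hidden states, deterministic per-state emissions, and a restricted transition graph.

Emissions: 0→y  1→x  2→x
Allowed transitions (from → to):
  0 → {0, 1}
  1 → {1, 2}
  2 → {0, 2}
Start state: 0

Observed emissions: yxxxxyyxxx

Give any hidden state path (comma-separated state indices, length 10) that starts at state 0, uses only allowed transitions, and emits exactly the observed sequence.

0,1,1,1,2,0,0,1,1,2

  t0 'y' -> {0}, take 0 (start)
  t1 'x' -> {1,2}, take 1 (0->1 ok)
  t2 'x' -> {1,2}, take 1 (1->1 ok)
  t3 'x' -> {1,2}, take 1 (1->1 ok)
  t4 'x' -> {1,2}, take 2 (1->2 ok)
  t5 'y' -> {0}, take 0 (2->0 ok)
  t6 'y' -> {0}, take 0 (0->0 ok)
  t7 'x' -> {1,2}, take 1 (0->1 ok)
  t8 'x' -> {1,2}, take 1 (1->1 ok)
  t9 'x' -> {1,2}, take 2 (1->2 ok)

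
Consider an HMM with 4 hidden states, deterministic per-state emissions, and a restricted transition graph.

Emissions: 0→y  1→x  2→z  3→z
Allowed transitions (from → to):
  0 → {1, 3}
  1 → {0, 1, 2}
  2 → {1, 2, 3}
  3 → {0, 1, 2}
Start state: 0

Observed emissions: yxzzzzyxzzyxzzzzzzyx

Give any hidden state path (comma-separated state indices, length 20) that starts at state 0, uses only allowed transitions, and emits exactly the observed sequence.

  pos 0: y in {0}, choose 0; start
  pos 1: x in {1}, choose 1; 0->1 ok
  pos 2: z in {2,3}, choose 2; 1->2 ok
  pos 3: z in {2,3}, choose 3; 2->3 ok
  pos 4: z in {2,3}, choose 2; 3->2 ok
  pos 5: z in {2,3}, choose 3; 2->3 ok
  pos 6: y in {0}, choose 0; 3->0 ok
  pos 7: x in {1}, choose 1; 0->1 ok
  pos 8: z in {2,3}, choose 2; 1->2 ok
  pos 9: z in {2,3}, choose 3; 2->3 ok
  pos 10: y in {0}, choose 0; 3->0 ok
  pos 11: x in {1}, choose 1; 0->1 ok
  pos 12: z in {2,3}, choose 2; 1->2 ok
  pos 13: z in {2,3}, choose 3; 2->3 ok
  pos 14: z in {2,3}, choose 2; 3->2 ok
  pos 15: z in {2,3}, choose 2; 2->2 ok
  pos 16: z in {2,3}, choose 2; 2->2 ok
  pos 17: z in {2,3}, choose 3; 2->3 ok
  pos 18: y in {0}, choose 0; 3->0 ok
  pos 19: x in {1}, choose 1; 0->1 ok

0,1,2,3,2,3,0,1,2,3,0,1,2,3,2,2,2,3,0,1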